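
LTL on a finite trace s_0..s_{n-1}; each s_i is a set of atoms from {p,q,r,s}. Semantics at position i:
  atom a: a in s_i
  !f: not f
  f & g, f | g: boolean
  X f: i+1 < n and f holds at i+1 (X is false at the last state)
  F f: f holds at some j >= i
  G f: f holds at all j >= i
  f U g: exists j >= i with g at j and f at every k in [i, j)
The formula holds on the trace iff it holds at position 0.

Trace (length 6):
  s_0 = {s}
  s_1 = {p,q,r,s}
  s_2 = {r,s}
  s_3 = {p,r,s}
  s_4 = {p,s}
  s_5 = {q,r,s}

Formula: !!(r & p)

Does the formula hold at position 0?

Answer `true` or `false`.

s_0={s}: !!(r & p)=False !(r & p)=True (r & p)=False r=False p=False
s_1={p,q,r,s}: !!(r & p)=True !(r & p)=False (r & p)=True r=True p=True
s_2={r,s}: !!(r & p)=False !(r & p)=True (r & p)=False r=True p=False
s_3={p,r,s}: !!(r & p)=True !(r & p)=False (r & p)=True r=True p=True
s_4={p,s}: !!(r & p)=False !(r & p)=True (r & p)=False r=False p=True
s_5={q,r,s}: !!(r & p)=False !(r & p)=True (r & p)=False r=True p=False

Answer: false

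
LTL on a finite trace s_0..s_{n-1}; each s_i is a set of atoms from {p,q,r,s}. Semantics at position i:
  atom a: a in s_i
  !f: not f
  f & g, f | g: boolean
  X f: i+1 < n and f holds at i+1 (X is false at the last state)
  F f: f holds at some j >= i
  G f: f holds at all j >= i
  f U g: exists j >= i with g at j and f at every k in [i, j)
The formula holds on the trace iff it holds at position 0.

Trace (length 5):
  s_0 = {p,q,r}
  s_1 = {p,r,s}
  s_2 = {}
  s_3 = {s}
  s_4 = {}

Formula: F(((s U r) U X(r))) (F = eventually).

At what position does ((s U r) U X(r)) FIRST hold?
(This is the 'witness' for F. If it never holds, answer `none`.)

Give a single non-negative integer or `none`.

Answer: 0

Derivation:
s_0={p,q,r}: ((s U r) U X(r))=True (s U r)=True s=False r=True X(r)=True
s_1={p,r,s}: ((s U r) U X(r))=False (s U r)=True s=True r=True X(r)=False
s_2={}: ((s U r) U X(r))=False (s U r)=False s=False r=False X(r)=False
s_3={s}: ((s U r) U X(r))=False (s U r)=False s=True r=False X(r)=False
s_4={}: ((s U r) U X(r))=False (s U r)=False s=False r=False X(r)=False
F(((s U r) U X(r))) holds; first witness at position 0.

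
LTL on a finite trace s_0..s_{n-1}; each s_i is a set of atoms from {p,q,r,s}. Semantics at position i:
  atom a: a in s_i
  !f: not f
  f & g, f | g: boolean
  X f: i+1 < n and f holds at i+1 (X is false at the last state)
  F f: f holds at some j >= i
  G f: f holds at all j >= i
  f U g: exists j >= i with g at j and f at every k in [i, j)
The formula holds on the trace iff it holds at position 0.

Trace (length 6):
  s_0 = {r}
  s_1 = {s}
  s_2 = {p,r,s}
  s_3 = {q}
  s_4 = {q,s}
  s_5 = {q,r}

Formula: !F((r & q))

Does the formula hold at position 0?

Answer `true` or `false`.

Answer: false

Derivation:
s_0={r}: !F((r & q))=False F((r & q))=True (r & q)=False r=True q=False
s_1={s}: !F((r & q))=False F((r & q))=True (r & q)=False r=False q=False
s_2={p,r,s}: !F((r & q))=False F((r & q))=True (r & q)=False r=True q=False
s_3={q}: !F((r & q))=False F((r & q))=True (r & q)=False r=False q=True
s_4={q,s}: !F((r & q))=False F((r & q))=True (r & q)=False r=False q=True
s_5={q,r}: !F((r & q))=False F((r & q))=True (r & q)=True r=True q=True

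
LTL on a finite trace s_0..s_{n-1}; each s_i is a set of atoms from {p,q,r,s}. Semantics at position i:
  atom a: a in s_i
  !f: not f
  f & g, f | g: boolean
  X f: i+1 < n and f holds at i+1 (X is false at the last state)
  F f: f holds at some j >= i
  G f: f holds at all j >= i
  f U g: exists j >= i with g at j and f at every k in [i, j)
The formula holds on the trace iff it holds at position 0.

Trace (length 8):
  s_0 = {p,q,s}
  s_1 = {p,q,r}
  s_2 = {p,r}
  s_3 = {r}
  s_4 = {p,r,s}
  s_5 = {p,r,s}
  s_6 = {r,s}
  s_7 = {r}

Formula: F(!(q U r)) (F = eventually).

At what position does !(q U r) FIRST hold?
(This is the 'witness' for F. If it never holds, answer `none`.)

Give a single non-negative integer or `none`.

Answer: none

Derivation:
s_0={p,q,s}: !(q U r)=False (q U r)=True q=True r=False
s_1={p,q,r}: !(q U r)=False (q U r)=True q=True r=True
s_2={p,r}: !(q U r)=False (q U r)=True q=False r=True
s_3={r}: !(q U r)=False (q U r)=True q=False r=True
s_4={p,r,s}: !(q U r)=False (q U r)=True q=False r=True
s_5={p,r,s}: !(q U r)=False (q U r)=True q=False r=True
s_6={r,s}: !(q U r)=False (q U r)=True q=False r=True
s_7={r}: !(q U r)=False (q U r)=True q=False r=True
F(!(q U r)) does not hold (no witness exists).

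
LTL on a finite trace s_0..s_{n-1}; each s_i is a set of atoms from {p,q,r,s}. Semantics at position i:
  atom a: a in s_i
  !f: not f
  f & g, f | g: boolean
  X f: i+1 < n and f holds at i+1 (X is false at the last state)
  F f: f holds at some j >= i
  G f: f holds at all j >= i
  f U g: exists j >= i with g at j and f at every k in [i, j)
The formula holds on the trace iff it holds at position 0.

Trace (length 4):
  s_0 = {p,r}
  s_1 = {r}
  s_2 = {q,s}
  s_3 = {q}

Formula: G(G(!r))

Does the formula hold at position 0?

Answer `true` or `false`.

Answer: false

Derivation:
s_0={p,r}: G(G(!r))=False G(!r)=False !r=False r=True
s_1={r}: G(G(!r))=False G(!r)=False !r=False r=True
s_2={q,s}: G(G(!r))=True G(!r)=True !r=True r=False
s_3={q}: G(G(!r))=True G(!r)=True !r=True r=False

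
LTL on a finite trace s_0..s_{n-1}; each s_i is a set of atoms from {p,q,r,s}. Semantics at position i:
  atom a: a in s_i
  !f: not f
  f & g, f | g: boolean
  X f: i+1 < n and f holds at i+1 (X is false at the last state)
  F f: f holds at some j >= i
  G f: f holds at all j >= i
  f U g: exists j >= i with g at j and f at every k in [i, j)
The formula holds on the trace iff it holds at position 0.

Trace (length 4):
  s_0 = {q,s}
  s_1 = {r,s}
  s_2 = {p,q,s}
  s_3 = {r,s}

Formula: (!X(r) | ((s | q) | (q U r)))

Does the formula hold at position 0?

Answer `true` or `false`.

s_0={q,s}: (!X(r) | ((s | q) | (q U r)))=True !X(r)=False X(r)=True r=False ((s | q) | (q U r))=True (s | q)=True s=True q=True (q U r)=True
s_1={r,s}: (!X(r) | ((s | q) | (q U r)))=True !X(r)=True X(r)=False r=True ((s | q) | (q U r))=True (s | q)=True s=True q=False (q U r)=True
s_2={p,q,s}: (!X(r) | ((s | q) | (q U r)))=True !X(r)=False X(r)=True r=False ((s | q) | (q U r))=True (s | q)=True s=True q=True (q U r)=True
s_3={r,s}: (!X(r) | ((s | q) | (q U r)))=True !X(r)=True X(r)=False r=True ((s | q) | (q U r))=True (s | q)=True s=True q=False (q U r)=True

Answer: true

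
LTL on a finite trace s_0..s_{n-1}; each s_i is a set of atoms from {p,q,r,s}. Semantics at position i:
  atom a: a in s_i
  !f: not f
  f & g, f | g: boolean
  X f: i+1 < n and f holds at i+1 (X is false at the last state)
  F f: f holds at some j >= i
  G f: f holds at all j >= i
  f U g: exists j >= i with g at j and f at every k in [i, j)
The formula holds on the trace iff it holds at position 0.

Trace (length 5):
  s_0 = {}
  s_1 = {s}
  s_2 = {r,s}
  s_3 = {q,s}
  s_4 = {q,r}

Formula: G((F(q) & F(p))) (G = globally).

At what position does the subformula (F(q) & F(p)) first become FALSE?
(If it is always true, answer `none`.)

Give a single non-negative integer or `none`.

s_0={}: (F(q) & F(p))=False F(q)=True q=False F(p)=False p=False
s_1={s}: (F(q) & F(p))=False F(q)=True q=False F(p)=False p=False
s_2={r,s}: (F(q) & F(p))=False F(q)=True q=False F(p)=False p=False
s_3={q,s}: (F(q) & F(p))=False F(q)=True q=True F(p)=False p=False
s_4={q,r}: (F(q) & F(p))=False F(q)=True q=True F(p)=False p=False
G((F(q) & F(p))) holds globally = False
First violation at position 0.

Answer: 0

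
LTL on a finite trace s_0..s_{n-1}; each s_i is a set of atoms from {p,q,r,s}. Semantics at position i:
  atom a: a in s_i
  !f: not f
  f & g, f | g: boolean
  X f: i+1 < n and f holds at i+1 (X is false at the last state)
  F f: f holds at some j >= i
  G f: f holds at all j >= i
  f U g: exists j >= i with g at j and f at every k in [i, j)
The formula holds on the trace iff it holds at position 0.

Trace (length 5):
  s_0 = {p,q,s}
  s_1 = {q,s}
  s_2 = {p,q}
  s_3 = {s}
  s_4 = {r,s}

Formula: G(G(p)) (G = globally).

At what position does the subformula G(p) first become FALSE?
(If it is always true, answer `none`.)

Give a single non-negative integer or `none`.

s_0={p,q,s}: G(p)=False p=True
s_1={q,s}: G(p)=False p=False
s_2={p,q}: G(p)=False p=True
s_3={s}: G(p)=False p=False
s_4={r,s}: G(p)=False p=False
G(G(p)) holds globally = False
First violation at position 0.

Answer: 0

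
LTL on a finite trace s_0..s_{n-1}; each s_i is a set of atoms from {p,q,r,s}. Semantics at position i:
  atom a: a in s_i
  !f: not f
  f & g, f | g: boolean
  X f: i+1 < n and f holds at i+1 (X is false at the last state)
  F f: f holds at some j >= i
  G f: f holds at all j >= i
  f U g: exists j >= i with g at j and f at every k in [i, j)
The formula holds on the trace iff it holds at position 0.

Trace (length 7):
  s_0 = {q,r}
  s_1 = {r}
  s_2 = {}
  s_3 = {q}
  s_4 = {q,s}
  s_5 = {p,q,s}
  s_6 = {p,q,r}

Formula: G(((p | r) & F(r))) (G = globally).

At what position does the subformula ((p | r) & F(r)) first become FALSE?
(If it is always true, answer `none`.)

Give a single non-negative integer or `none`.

s_0={q,r}: ((p | r) & F(r))=True (p | r)=True p=False r=True F(r)=True
s_1={r}: ((p | r) & F(r))=True (p | r)=True p=False r=True F(r)=True
s_2={}: ((p | r) & F(r))=False (p | r)=False p=False r=False F(r)=True
s_3={q}: ((p | r) & F(r))=False (p | r)=False p=False r=False F(r)=True
s_4={q,s}: ((p | r) & F(r))=False (p | r)=False p=False r=False F(r)=True
s_5={p,q,s}: ((p | r) & F(r))=True (p | r)=True p=True r=False F(r)=True
s_6={p,q,r}: ((p | r) & F(r))=True (p | r)=True p=True r=True F(r)=True
G(((p | r) & F(r))) holds globally = False
First violation at position 2.

Answer: 2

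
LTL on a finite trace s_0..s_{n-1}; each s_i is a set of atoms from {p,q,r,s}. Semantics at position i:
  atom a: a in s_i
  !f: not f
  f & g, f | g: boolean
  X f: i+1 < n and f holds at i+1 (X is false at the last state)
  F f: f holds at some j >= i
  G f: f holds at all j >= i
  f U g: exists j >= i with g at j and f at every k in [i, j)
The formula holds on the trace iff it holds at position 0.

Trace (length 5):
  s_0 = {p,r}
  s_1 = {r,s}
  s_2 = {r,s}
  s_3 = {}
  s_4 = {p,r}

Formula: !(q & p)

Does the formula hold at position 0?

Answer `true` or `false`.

s_0={p,r}: !(q & p)=True (q & p)=False q=False p=True
s_1={r,s}: !(q & p)=True (q & p)=False q=False p=False
s_2={r,s}: !(q & p)=True (q & p)=False q=False p=False
s_3={}: !(q & p)=True (q & p)=False q=False p=False
s_4={p,r}: !(q & p)=True (q & p)=False q=False p=True

Answer: true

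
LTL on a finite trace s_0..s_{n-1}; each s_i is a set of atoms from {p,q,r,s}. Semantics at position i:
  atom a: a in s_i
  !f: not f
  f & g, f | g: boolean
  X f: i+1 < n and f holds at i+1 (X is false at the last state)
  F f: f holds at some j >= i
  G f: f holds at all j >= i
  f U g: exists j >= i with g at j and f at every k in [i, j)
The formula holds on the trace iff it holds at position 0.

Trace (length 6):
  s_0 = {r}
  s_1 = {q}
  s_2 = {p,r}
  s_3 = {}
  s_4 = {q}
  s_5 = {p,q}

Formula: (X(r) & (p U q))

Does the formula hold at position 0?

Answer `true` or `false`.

s_0={r}: (X(r) & (p U q))=False X(r)=False r=True (p U q)=False p=False q=False
s_1={q}: (X(r) & (p U q))=True X(r)=True r=False (p U q)=True p=False q=True
s_2={p,r}: (X(r) & (p U q))=False X(r)=False r=True (p U q)=False p=True q=False
s_3={}: (X(r) & (p U q))=False X(r)=False r=False (p U q)=False p=False q=False
s_4={q}: (X(r) & (p U q))=False X(r)=False r=False (p U q)=True p=False q=True
s_5={p,q}: (X(r) & (p U q))=False X(r)=False r=False (p U q)=True p=True q=True

Answer: false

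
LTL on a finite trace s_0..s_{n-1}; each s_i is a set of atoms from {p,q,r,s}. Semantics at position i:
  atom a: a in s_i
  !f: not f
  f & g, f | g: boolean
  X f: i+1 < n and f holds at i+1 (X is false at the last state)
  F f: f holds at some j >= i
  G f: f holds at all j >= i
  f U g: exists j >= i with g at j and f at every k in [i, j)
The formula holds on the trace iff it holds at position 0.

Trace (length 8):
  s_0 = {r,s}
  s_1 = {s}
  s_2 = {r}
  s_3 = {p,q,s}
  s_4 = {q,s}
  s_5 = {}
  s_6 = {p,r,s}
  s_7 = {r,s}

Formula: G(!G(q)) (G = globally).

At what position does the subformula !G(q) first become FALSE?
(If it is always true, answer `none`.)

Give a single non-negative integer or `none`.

s_0={r,s}: !G(q)=True G(q)=False q=False
s_1={s}: !G(q)=True G(q)=False q=False
s_2={r}: !G(q)=True G(q)=False q=False
s_3={p,q,s}: !G(q)=True G(q)=False q=True
s_4={q,s}: !G(q)=True G(q)=False q=True
s_5={}: !G(q)=True G(q)=False q=False
s_6={p,r,s}: !G(q)=True G(q)=False q=False
s_7={r,s}: !G(q)=True G(q)=False q=False
G(!G(q)) holds globally = True
No violation — formula holds at every position.

Answer: none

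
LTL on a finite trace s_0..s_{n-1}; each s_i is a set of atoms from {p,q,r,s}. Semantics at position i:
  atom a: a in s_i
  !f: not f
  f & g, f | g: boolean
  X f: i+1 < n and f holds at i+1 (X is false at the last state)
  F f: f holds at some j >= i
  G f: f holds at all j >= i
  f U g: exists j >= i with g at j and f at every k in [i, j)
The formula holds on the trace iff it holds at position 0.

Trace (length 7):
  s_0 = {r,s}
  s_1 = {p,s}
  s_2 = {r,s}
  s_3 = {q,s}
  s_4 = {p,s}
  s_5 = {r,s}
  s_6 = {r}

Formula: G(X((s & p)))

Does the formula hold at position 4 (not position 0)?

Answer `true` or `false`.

s_0={r,s}: G(X((s & p)))=False X((s & p))=True (s & p)=False s=True p=False
s_1={p,s}: G(X((s & p)))=False X((s & p))=False (s & p)=True s=True p=True
s_2={r,s}: G(X((s & p)))=False X((s & p))=False (s & p)=False s=True p=False
s_3={q,s}: G(X((s & p)))=False X((s & p))=True (s & p)=False s=True p=False
s_4={p,s}: G(X((s & p)))=False X((s & p))=False (s & p)=True s=True p=True
s_5={r,s}: G(X((s & p)))=False X((s & p))=False (s & p)=False s=True p=False
s_6={r}: G(X((s & p)))=False X((s & p))=False (s & p)=False s=False p=False
Evaluating at position 4: result = False

Answer: false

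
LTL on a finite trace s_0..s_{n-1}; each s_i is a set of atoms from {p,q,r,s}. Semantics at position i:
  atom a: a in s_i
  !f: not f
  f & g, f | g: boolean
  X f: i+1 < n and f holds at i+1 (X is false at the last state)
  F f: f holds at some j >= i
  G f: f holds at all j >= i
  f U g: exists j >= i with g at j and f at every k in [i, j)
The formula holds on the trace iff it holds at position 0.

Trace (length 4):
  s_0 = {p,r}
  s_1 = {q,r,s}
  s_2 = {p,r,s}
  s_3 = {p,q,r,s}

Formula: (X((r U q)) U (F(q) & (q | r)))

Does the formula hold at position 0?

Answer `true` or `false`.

Answer: true

Derivation:
s_0={p,r}: (X((r U q)) U (F(q) & (q | r)))=True X((r U q))=True (r U q)=True r=True q=False (F(q) & (q | r))=True F(q)=True (q | r)=True
s_1={q,r,s}: (X((r U q)) U (F(q) & (q | r)))=True X((r U q))=True (r U q)=True r=True q=True (F(q) & (q | r))=True F(q)=True (q | r)=True
s_2={p,r,s}: (X((r U q)) U (F(q) & (q | r)))=True X((r U q))=True (r U q)=True r=True q=False (F(q) & (q | r))=True F(q)=True (q | r)=True
s_3={p,q,r,s}: (X((r U q)) U (F(q) & (q | r)))=True X((r U q))=False (r U q)=True r=True q=True (F(q) & (q | r))=True F(q)=True (q | r)=True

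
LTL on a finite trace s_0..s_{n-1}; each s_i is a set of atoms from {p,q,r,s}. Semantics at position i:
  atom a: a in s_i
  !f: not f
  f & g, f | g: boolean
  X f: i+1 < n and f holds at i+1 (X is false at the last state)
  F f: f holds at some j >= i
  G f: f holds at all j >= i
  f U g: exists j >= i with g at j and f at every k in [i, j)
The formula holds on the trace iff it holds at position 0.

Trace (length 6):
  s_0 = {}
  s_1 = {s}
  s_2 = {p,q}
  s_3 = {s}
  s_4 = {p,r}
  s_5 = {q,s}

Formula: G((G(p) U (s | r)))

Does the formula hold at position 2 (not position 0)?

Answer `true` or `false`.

s_0={}: G((G(p) U (s | r)))=False (G(p) U (s | r))=False G(p)=False p=False (s | r)=False s=False r=False
s_1={s}: G((G(p) U (s | r)))=False (G(p) U (s | r))=True G(p)=False p=False (s | r)=True s=True r=False
s_2={p,q}: G((G(p) U (s | r)))=False (G(p) U (s | r))=False G(p)=False p=True (s | r)=False s=False r=False
s_3={s}: G((G(p) U (s | r)))=True (G(p) U (s | r))=True G(p)=False p=False (s | r)=True s=True r=False
s_4={p,r}: G((G(p) U (s | r)))=True (G(p) U (s | r))=True G(p)=False p=True (s | r)=True s=False r=True
s_5={q,s}: G((G(p) U (s | r)))=True (G(p) U (s | r))=True G(p)=False p=False (s | r)=True s=True r=False
Evaluating at position 2: result = False

Answer: false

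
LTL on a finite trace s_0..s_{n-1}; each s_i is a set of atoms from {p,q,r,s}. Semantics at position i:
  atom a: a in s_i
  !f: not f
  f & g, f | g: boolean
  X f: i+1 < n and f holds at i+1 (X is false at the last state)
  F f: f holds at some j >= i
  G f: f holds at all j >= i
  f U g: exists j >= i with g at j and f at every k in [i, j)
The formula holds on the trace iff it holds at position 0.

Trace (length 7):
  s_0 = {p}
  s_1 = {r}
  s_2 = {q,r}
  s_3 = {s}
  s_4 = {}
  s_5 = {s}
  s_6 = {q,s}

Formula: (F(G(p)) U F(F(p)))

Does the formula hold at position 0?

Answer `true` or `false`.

s_0={p}: (F(G(p)) U F(F(p)))=True F(G(p))=False G(p)=False p=True F(F(p))=True F(p)=True
s_1={r}: (F(G(p)) U F(F(p)))=False F(G(p))=False G(p)=False p=False F(F(p))=False F(p)=False
s_2={q,r}: (F(G(p)) U F(F(p)))=False F(G(p))=False G(p)=False p=False F(F(p))=False F(p)=False
s_3={s}: (F(G(p)) U F(F(p)))=False F(G(p))=False G(p)=False p=False F(F(p))=False F(p)=False
s_4={}: (F(G(p)) U F(F(p)))=False F(G(p))=False G(p)=False p=False F(F(p))=False F(p)=False
s_5={s}: (F(G(p)) U F(F(p)))=False F(G(p))=False G(p)=False p=False F(F(p))=False F(p)=False
s_6={q,s}: (F(G(p)) U F(F(p)))=False F(G(p))=False G(p)=False p=False F(F(p))=False F(p)=False

Answer: true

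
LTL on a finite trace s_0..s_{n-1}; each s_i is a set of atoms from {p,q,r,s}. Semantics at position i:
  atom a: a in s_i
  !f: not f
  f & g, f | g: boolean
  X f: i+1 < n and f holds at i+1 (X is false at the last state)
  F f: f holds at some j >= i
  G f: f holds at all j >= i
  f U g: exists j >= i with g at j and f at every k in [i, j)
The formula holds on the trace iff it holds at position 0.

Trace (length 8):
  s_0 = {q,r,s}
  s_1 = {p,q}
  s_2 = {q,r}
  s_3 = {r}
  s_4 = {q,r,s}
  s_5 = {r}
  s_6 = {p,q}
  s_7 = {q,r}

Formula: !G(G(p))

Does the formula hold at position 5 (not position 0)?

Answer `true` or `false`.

Answer: true

Derivation:
s_0={q,r,s}: !G(G(p))=True G(G(p))=False G(p)=False p=False
s_1={p,q}: !G(G(p))=True G(G(p))=False G(p)=False p=True
s_2={q,r}: !G(G(p))=True G(G(p))=False G(p)=False p=False
s_3={r}: !G(G(p))=True G(G(p))=False G(p)=False p=False
s_4={q,r,s}: !G(G(p))=True G(G(p))=False G(p)=False p=False
s_5={r}: !G(G(p))=True G(G(p))=False G(p)=False p=False
s_6={p,q}: !G(G(p))=True G(G(p))=False G(p)=False p=True
s_7={q,r}: !G(G(p))=True G(G(p))=False G(p)=False p=False
Evaluating at position 5: result = True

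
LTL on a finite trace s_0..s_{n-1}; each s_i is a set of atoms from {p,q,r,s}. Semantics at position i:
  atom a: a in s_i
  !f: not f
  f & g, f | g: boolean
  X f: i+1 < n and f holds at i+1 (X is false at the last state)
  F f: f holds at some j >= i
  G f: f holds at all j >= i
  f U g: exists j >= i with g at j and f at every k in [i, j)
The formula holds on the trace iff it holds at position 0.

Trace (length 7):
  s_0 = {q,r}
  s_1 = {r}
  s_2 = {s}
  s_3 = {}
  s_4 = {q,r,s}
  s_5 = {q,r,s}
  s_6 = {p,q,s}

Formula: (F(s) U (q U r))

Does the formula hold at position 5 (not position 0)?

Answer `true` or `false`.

Answer: true

Derivation:
s_0={q,r}: (F(s) U (q U r))=True F(s)=True s=False (q U r)=True q=True r=True
s_1={r}: (F(s) U (q U r))=True F(s)=True s=False (q U r)=True q=False r=True
s_2={s}: (F(s) U (q U r))=True F(s)=True s=True (q U r)=False q=False r=False
s_3={}: (F(s) U (q U r))=True F(s)=True s=False (q U r)=False q=False r=False
s_4={q,r,s}: (F(s) U (q U r))=True F(s)=True s=True (q U r)=True q=True r=True
s_5={q,r,s}: (F(s) U (q U r))=True F(s)=True s=True (q U r)=True q=True r=True
s_6={p,q,s}: (F(s) U (q U r))=False F(s)=True s=True (q U r)=False q=True r=False
Evaluating at position 5: result = True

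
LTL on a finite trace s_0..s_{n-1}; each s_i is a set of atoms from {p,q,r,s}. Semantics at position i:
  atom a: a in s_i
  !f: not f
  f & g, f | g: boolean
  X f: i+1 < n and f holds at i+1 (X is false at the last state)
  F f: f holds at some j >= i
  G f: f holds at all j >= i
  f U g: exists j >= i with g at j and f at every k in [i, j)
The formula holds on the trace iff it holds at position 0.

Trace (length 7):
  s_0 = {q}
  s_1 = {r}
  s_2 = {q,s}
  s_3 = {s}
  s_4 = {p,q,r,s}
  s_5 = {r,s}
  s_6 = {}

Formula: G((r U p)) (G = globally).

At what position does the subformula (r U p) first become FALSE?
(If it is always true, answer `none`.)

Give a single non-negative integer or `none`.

s_0={q}: (r U p)=False r=False p=False
s_1={r}: (r U p)=False r=True p=False
s_2={q,s}: (r U p)=False r=False p=False
s_3={s}: (r U p)=False r=False p=False
s_4={p,q,r,s}: (r U p)=True r=True p=True
s_5={r,s}: (r U p)=False r=True p=False
s_6={}: (r U p)=False r=False p=False
G((r U p)) holds globally = False
First violation at position 0.

Answer: 0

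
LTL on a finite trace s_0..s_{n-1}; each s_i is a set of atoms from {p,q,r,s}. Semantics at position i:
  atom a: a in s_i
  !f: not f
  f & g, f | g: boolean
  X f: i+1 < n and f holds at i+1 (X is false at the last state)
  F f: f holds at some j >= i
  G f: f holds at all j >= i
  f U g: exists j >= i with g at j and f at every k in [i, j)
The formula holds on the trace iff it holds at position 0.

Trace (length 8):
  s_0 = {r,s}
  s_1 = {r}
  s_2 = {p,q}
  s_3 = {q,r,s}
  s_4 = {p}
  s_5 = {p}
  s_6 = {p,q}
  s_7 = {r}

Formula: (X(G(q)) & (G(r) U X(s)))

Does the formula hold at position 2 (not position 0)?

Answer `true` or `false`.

s_0={r,s}: (X(G(q)) & (G(r) U X(s)))=False X(G(q))=False G(q)=False q=False (G(r) U X(s))=False G(r)=False r=True X(s)=False s=True
s_1={r}: (X(G(q)) & (G(r) U X(s)))=False X(G(q))=False G(q)=False q=False (G(r) U X(s))=False G(r)=False r=True X(s)=False s=False
s_2={p,q}: (X(G(q)) & (G(r) U X(s)))=False X(G(q))=False G(q)=False q=True (G(r) U X(s))=True G(r)=False r=False X(s)=True s=False
s_3={q,r,s}: (X(G(q)) & (G(r) U X(s)))=False X(G(q))=False G(q)=False q=True (G(r) U X(s))=False G(r)=False r=True X(s)=False s=True
s_4={p}: (X(G(q)) & (G(r) U X(s)))=False X(G(q))=False G(q)=False q=False (G(r) U X(s))=False G(r)=False r=False X(s)=False s=False
s_5={p}: (X(G(q)) & (G(r) U X(s)))=False X(G(q))=False G(q)=False q=False (G(r) U X(s))=False G(r)=False r=False X(s)=False s=False
s_6={p,q}: (X(G(q)) & (G(r) U X(s)))=False X(G(q))=False G(q)=False q=True (G(r) U X(s))=False G(r)=False r=False X(s)=False s=False
s_7={r}: (X(G(q)) & (G(r) U X(s)))=False X(G(q))=False G(q)=False q=False (G(r) U X(s))=False G(r)=True r=True X(s)=False s=False
Evaluating at position 2: result = False

Answer: false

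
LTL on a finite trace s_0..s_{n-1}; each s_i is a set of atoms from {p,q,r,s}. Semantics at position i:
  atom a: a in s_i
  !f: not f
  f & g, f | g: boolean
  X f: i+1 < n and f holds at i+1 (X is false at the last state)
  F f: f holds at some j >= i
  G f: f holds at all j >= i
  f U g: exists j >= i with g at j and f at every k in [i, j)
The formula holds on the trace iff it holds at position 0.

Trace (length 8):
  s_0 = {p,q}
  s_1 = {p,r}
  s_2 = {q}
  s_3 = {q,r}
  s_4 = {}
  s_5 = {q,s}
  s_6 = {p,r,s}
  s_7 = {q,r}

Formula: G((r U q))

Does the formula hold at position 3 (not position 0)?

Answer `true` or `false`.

s_0={p,q}: G((r U q))=False (r U q)=True r=False q=True
s_1={p,r}: G((r U q))=False (r U q)=True r=True q=False
s_2={q}: G((r U q))=False (r U q)=True r=False q=True
s_3={q,r}: G((r U q))=False (r U q)=True r=True q=True
s_4={}: G((r U q))=False (r U q)=False r=False q=False
s_5={q,s}: G((r U q))=True (r U q)=True r=False q=True
s_6={p,r,s}: G((r U q))=True (r U q)=True r=True q=False
s_7={q,r}: G((r U q))=True (r U q)=True r=True q=True
Evaluating at position 3: result = False

Answer: false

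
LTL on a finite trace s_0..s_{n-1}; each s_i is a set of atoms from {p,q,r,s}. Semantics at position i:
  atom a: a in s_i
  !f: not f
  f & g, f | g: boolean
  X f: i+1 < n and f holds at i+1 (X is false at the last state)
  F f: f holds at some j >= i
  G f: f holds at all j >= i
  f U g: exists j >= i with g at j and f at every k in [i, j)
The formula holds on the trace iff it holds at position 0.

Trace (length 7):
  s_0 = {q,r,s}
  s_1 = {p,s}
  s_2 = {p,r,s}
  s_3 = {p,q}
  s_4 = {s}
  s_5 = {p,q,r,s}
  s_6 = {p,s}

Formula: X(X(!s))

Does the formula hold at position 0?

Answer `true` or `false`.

s_0={q,r,s}: X(X(!s))=False X(!s)=False !s=False s=True
s_1={p,s}: X(X(!s))=True X(!s)=False !s=False s=True
s_2={p,r,s}: X(X(!s))=False X(!s)=True !s=False s=True
s_3={p,q}: X(X(!s))=False X(!s)=False !s=True s=False
s_4={s}: X(X(!s))=False X(!s)=False !s=False s=True
s_5={p,q,r,s}: X(X(!s))=False X(!s)=False !s=False s=True
s_6={p,s}: X(X(!s))=False X(!s)=False !s=False s=True

Answer: false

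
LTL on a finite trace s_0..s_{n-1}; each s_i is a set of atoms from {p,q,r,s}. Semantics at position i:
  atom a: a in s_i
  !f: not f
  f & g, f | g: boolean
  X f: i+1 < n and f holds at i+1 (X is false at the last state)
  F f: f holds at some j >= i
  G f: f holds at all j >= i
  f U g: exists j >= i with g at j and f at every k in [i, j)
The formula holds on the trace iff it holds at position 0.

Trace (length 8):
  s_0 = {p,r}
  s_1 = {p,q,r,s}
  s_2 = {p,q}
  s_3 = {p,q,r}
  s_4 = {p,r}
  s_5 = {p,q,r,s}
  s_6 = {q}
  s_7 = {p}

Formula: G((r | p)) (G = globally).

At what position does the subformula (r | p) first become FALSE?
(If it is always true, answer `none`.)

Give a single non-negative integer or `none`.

Answer: 6

Derivation:
s_0={p,r}: (r | p)=True r=True p=True
s_1={p,q,r,s}: (r | p)=True r=True p=True
s_2={p,q}: (r | p)=True r=False p=True
s_3={p,q,r}: (r | p)=True r=True p=True
s_4={p,r}: (r | p)=True r=True p=True
s_5={p,q,r,s}: (r | p)=True r=True p=True
s_6={q}: (r | p)=False r=False p=False
s_7={p}: (r | p)=True r=False p=True
G((r | p)) holds globally = False
First violation at position 6.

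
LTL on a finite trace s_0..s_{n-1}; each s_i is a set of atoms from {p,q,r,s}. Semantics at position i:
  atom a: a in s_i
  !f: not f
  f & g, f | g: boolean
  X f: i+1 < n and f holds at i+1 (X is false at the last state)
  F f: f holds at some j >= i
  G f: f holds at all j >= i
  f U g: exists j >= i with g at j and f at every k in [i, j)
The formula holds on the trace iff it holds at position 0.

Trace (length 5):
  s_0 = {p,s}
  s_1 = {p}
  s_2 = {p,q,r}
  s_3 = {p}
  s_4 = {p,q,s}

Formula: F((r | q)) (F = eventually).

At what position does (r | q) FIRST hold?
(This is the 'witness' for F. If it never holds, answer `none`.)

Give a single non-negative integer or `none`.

s_0={p,s}: (r | q)=False r=False q=False
s_1={p}: (r | q)=False r=False q=False
s_2={p,q,r}: (r | q)=True r=True q=True
s_3={p}: (r | q)=False r=False q=False
s_4={p,q,s}: (r | q)=True r=False q=True
F((r | q)) holds; first witness at position 2.

Answer: 2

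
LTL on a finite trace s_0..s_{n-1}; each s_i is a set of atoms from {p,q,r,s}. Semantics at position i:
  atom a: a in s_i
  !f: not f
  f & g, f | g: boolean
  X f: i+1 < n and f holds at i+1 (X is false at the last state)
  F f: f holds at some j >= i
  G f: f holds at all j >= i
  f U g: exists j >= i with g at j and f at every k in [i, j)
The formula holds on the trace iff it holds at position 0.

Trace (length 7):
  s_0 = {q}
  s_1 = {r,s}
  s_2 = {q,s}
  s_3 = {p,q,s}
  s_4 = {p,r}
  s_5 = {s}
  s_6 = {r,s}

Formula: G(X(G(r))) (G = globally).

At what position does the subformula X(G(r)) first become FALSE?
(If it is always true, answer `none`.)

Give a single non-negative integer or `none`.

Answer: 0

Derivation:
s_0={q}: X(G(r))=False G(r)=False r=False
s_1={r,s}: X(G(r))=False G(r)=False r=True
s_2={q,s}: X(G(r))=False G(r)=False r=False
s_3={p,q,s}: X(G(r))=False G(r)=False r=False
s_4={p,r}: X(G(r))=False G(r)=False r=True
s_5={s}: X(G(r))=True G(r)=False r=False
s_6={r,s}: X(G(r))=False G(r)=True r=True
G(X(G(r))) holds globally = False
First violation at position 0.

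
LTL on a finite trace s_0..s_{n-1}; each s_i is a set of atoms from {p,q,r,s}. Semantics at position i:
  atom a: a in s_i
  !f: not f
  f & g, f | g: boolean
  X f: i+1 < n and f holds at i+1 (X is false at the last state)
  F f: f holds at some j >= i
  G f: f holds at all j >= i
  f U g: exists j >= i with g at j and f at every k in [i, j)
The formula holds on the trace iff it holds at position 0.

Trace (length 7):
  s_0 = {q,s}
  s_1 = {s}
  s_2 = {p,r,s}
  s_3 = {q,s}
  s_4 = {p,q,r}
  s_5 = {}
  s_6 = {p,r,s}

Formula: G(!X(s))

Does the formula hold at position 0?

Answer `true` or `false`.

Answer: false

Derivation:
s_0={q,s}: G(!X(s))=False !X(s)=False X(s)=True s=True
s_1={s}: G(!X(s))=False !X(s)=False X(s)=True s=True
s_2={p,r,s}: G(!X(s))=False !X(s)=False X(s)=True s=True
s_3={q,s}: G(!X(s))=False !X(s)=True X(s)=False s=True
s_4={p,q,r}: G(!X(s))=False !X(s)=True X(s)=False s=False
s_5={}: G(!X(s))=False !X(s)=False X(s)=True s=False
s_6={p,r,s}: G(!X(s))=True !X(s)=True X(s)=False s=True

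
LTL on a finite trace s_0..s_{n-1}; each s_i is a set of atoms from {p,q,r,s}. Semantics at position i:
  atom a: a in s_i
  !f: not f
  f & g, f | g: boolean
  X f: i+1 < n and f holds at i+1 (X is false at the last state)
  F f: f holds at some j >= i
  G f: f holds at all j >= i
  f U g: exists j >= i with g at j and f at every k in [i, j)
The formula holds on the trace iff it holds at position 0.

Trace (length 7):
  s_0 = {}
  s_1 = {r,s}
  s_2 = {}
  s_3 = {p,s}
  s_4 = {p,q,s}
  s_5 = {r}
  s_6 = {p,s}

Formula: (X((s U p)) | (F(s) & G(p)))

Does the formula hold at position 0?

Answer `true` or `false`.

s_0={}: (X((s U p)) | (F(s) & G(p)))=False X((s U p))=False (s U p)=False s=False p=False (F(s) & G(p))=False F(s)=True G(p)=False
s_1={r,s}: (X((s U p)) | (F(s) & G(p)))=False X((s U p))=False (s U p)=False s=True p=False (F(s) & G(p))=False F(s)=True G(p)=False
s_2={}: (X((s U p)) | (F(s) & G(p)))=True X((s U p))=True (s U p)=False s=False p=False (F(s) & G(p))=False F(s)=True G(p)=False
s_3={p,s}: (X((s U p)) | (F(s) & G(p)))=True X((s U p))=True (s U p)=True s=True p=True (F(s) & G(p))=False F(s)=True G(p)=False
s_4={p,q,s}: (X((s U p)) | (F(s) & G(p)))=False X((s U p))=False (s U p)=True s=True p=True (F(s) & G(p))=False F(s)=True G(p)=False
s_5={r}: (X((s U p)) | (F(s) & G(p)))=True X((s U p))=True (s U p)=False s=False p=False (F(s) & G(p))=False F(s)=True G(p)=False
s_6={p,s}: (X((s U p)) | (F(s) & G(p)))=True X((s U p))=False (s U p)=True s=True p=True (F(s) & G(p))=True F(s)=True G(p)=True

Answer: false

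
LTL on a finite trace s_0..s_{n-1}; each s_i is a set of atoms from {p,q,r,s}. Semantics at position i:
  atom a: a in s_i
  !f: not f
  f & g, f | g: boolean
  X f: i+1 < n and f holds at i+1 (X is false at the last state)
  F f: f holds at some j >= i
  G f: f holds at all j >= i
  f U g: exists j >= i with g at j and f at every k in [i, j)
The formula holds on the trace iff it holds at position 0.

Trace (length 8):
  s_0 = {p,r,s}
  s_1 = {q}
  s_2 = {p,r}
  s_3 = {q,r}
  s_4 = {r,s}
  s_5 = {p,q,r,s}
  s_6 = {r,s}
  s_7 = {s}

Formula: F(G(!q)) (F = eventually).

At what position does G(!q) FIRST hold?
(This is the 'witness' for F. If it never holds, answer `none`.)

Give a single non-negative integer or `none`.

s_0={p,r,s}: G(!q)=False !q=True q=False
s_1={q}: G(!q)=False !q=False q=True
s_2={p,r}: G(!q)=False !q=True q=False
s_3={q,r}: G(!q)=False !q=False q=True
s_4={r,s}: G(!q)=False !q=True q=False
s_5={p,q,r,s}: G(!q)=False !q=False q=True
s_6={r,s}: G(!q)=True !q=True q=False
s_7={s}: G(!q)=True !q=True q=False
F(G(!q)) holds; first witness at position 6.

Answer: 6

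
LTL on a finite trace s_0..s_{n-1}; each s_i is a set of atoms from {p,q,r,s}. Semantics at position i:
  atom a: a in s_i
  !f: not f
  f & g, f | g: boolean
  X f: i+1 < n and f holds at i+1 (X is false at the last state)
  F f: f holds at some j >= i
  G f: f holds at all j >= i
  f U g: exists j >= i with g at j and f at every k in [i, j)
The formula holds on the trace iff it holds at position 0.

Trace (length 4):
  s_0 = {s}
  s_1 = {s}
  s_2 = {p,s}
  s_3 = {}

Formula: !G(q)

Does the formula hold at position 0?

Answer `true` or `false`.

s_0={s}: !G(q)=True G(q)=False q=False
s_1={s}: !G(q)=True G(q)=False q=False
s_2={p,s}: !G(q)=True G(q)=False q=False
s_3={}: !G(q)=True G(q)=False q=False

Answer: true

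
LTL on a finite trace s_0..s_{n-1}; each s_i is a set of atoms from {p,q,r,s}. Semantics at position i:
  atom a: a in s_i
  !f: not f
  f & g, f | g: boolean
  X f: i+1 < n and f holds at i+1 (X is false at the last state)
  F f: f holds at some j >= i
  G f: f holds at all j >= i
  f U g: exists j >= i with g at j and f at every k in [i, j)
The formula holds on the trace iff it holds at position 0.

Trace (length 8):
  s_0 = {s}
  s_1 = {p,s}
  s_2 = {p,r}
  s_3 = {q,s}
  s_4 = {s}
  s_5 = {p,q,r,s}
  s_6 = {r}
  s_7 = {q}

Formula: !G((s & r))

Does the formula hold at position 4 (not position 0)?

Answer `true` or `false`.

s_0={s}: !G((s & r))=True G((s & r))=False (s & r)=False s=True r=False
s_1={p,s}: !G((s & r))=True G((s & r))=False (s & r)=False s=True r=False
s_2={p,r}: !G((s & r))=True G((s & r))=False (s & r)=False s=False r=True
s_3={q,s}: !G((s & r))=True G((s & r))=False (s & r)=False s=True r=False
s_4={s}: !G((s & r))=True G((s & r))=False (s & r)=False s=True r=False
s_5={p,q,r,s}: !G((s & r))=True G((s & r))=False (s & r)=True s=True r=True
s_6={r}: !G((s & r))=True G((s & r))=False (s & r)=False s=False r=True
s_7={q}: !G((s & r))=True G((s & r))=False (s & r)=False s=False r=False
Evaluating at position 4: result = True

Answer: true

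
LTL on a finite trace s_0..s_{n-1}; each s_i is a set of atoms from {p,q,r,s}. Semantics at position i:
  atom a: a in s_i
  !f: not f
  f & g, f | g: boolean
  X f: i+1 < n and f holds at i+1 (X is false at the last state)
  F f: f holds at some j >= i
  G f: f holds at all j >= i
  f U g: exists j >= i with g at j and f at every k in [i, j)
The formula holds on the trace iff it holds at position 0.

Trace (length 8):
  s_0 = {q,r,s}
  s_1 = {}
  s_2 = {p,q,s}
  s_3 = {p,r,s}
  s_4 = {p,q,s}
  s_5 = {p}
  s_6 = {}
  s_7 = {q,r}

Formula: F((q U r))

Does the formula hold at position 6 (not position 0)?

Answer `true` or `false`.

s_0={q,r,s}: F((q U r))=True (q U r)=True q=True r=True
s_1={}: F((q U r))=True (q U r)=False q=False r=False
s_2={p,q,s}: F((q U r))=True (q U r)=True q=True r=False
s_3={p,r,s}: F((q U r))=True (q U r)=True q=False r=True
s_4={p,q,s}: F((q U r))=True (q U r)=False q=True r=False
s_5={p}: F((q U r))=True (q U r)=False q=False r=False
s_6={}: F((q U r))=True (q U r)=False q=False r=False
s_7={q,r}: F((q U r))=True (q U r)=True q=True r=True
Evaluating at position 6: result = True

Answer: true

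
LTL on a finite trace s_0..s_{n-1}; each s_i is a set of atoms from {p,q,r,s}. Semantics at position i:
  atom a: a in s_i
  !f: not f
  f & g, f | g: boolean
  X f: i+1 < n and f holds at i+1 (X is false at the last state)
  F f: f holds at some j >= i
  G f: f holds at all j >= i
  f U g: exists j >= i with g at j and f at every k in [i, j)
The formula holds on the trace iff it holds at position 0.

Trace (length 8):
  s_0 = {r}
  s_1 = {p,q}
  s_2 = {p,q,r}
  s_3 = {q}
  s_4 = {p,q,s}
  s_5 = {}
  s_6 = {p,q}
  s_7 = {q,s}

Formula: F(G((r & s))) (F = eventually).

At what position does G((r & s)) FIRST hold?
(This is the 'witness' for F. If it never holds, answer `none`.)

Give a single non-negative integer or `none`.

Answer: none

Derivation:
s_0={r}: G((r & s))=False (r & s)=False r=True s=False
s_1={p,q}: G((r & s))=False (r & s)=False r=False s=False
s_2={p,q,r}: G((r & s))=False (r & s)=False r=True s=False
s_3={q}: G((r & s))=False (r & s)=False r=False s=False
s_4={p,q,s}: G((r & s))=False (r & s)=False r=False s=True
s_5={}: G((r & s))=False (r & s)=False r=False s=False
s_6={p,q}: G((r & s))=False (r & s)=False r=False s=False
s_7={q,s}: G((r & s))=False (r & s)=False r=False s=True
F(G((r & s))) does not hold (no witness exists).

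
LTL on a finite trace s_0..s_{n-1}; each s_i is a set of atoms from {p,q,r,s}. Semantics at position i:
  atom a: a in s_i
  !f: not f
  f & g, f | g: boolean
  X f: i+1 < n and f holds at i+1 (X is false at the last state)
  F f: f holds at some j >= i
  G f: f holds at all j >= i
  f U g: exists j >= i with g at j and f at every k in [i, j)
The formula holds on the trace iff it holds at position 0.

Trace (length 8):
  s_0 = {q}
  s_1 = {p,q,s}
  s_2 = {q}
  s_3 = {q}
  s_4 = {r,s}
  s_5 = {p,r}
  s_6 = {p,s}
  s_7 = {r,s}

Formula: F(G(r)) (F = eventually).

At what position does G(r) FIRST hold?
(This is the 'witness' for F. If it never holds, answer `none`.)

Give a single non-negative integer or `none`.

s_0={q}: G(r)=False r=False
s_1={p,q,s}: G(r)=False r=False
s_2={q}: G(r)=False r=False
s_3={q}: G(r)=False r=False
s_4={r,s}: G(r)=False r=True
s_5={p,r}: G(r)=False r=True
s_6={p,s}: G(r)=False r=False
s_7={r,s}: G(r)=True r=True
F(G(r)) holds; first witness at position 7.

Answer: 7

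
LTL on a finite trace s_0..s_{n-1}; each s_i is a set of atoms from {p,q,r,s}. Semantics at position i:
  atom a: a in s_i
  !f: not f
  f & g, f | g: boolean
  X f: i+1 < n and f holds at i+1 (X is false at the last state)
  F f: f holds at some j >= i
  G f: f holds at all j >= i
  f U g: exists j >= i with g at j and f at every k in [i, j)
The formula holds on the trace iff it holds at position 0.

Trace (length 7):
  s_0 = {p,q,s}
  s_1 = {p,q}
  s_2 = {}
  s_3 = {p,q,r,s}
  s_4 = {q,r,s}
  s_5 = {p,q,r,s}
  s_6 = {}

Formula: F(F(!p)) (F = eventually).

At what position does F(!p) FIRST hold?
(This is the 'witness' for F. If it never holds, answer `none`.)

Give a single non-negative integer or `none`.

Answer: 0

Derivation:
s_0={p,q,s}: F(!p)=True !p=False p=True
s_1={p,q}: F(!p)=True !p=False p=True
s_2={}: F(!p)=True !p=True p=False
s_3={p,q,r,s}: F(!p)=True !p=False p=True
s_4={q,r,s}: F(!p)=True !p=True p=False
s_5={p,q,r,s}: F(!p)=True !p=False p=True
s_6={}: F(!p)=True !p=True p=False
F(F(!p)) holds; first witness at position 0.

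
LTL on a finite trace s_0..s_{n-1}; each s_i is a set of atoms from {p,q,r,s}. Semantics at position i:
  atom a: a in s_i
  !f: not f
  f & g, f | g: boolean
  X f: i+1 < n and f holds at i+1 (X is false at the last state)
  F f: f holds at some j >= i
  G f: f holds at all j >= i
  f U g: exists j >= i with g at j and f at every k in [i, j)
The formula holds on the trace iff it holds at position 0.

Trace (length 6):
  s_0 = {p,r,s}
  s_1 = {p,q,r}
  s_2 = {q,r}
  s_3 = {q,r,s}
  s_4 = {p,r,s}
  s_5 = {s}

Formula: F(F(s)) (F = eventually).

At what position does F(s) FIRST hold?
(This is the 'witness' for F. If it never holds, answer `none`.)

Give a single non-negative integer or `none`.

Answer: 0

Derivation:
s_0={p,r,s}: F(s)=True s=True
s_1={p,q,r}: F(s)=True s=False
s_2={q,r}: F(s)=True s=False
s_3={q,r,s}: F(s)=True s=True
s_4={p,r,s}: F(s)=True s=True
s_5={s}: F(s)=True s=True
F(F(s)) holds; first witness at position 0.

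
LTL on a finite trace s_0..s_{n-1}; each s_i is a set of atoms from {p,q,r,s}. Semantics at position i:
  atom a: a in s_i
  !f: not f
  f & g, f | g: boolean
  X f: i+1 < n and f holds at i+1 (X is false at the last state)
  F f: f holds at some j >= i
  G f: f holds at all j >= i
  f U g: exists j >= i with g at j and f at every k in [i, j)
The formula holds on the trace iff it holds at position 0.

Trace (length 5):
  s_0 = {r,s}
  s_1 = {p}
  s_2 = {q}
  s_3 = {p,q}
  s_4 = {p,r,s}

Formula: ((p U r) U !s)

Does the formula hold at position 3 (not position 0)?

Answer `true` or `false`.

Answer: true

Derivation:
s_0={r,s}: ((p U r) U !s)=True (p U r)=True p=False r=True !s=False s=True
s_1={p}: ((p U r) U !s)=True (p U r)=False p=True r=False !s=True s=False
s_2={q}: ((p U r) U !s)=True (p U r)=False p=False r=False !s=True s=False
s_3={p,q}: ((p U r) U !s)=True (p U r)=True p=True r=False !s=True s=False
s_4={p,r,s}: ((p U r) U !s)=False (p U r)=True p=True r=True !s=False s=True
Evaluating at position 3: result = True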